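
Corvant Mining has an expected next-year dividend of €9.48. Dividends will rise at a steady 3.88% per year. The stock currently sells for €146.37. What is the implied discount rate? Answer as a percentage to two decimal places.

10.36%

Rearranging the constant-growth DDM: r = D₁/P₀ + g.
r = 9.4800 / 146.37 + 0.0388 = 0.06477 + 0.0388 = 0.10357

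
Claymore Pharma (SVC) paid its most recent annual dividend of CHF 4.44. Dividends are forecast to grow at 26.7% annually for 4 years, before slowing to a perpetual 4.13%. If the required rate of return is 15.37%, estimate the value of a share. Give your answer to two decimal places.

CHF 82.40

Two-stage DDM. Project D₁…D_4 at 0.267, terminal growth 0.0413, discount at r = 0.1537.
D_1 = 5.6255
D_2 = 7.1275
D_3 = 9.0305
D_4 = 11.4417
Terminal value at t=4: TV = D_5/(r−g) = 11.9142/(0.1537−0.0413) = 105.9983
P₀ = 5.6255/(1+0.1537)^1 + 7.1275/(1+0.1537)^2 + 9.0305/(1+0.1537)^3 + 11.4417/(1+0.1537)^4 + 105.9983/(1+0.1537)^4 = 82.4011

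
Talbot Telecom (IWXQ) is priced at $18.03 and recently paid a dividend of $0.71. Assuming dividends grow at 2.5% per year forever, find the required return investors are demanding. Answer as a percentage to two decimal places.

Rearranging the constant-growth DDM: r = D₁/P₀ + g.
D₁ = 0.71 × (1 + 0.025) = 0.7277.
r = 0.7277 / 18.03 + 0.025 = 0.04036 + 0.025 = 0.06536

6.54%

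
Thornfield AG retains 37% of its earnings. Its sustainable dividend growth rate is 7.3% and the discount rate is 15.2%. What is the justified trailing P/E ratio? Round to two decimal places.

8.56

Payout ratio b = 1 − 0.37 = 0.63.
Justified trailing P/E = b(1+g)/(r−g) = 0.63×(1+0.073)/(0.152−0.073) = 8.5568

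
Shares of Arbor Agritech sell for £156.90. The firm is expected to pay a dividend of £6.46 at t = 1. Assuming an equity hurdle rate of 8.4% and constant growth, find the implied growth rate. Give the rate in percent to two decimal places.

From P₀ = D₁/(r − g), the implied growth is g = r − D₁/P₀.
g = 0.084 − 6.46/156.90 = 0.084 − 0.04117 = 0.04283

4.28%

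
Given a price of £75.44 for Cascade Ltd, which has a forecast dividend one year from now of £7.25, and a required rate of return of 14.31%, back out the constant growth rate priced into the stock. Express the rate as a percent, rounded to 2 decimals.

4.70%

From P₀ = D₁/(r − g), the implied growth is g = r − D₁/P₀.
g = 0.1431 − 7.25/75.44 = 0.1431 − 0.09610 = 0.04700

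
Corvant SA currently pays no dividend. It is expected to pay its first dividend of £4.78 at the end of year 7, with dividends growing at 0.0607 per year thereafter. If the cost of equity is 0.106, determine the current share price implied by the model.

£57.65

Deferred-dividend DDM. At t=6 the remaining stream is a growing perpetuity with first payment D_7 = 4.78.
V_6 = D_7/(r−g) = 4.78/(0.106−0.0607) = 105.5188
P₀ = V_6/(1+r)^6 = 105.5188/(1+0.106)^6 = 57.6499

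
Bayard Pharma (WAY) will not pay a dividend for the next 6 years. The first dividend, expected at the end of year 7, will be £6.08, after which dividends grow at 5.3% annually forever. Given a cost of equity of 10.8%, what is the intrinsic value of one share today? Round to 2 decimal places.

Deferred-dividend DDM. At t=6 the remaining stream is a growing perpetuity with first payment D_7 = 6.08.
V_6 = D_7/(r−g) = 6.08/(0.108−0.053) = 110.5455
P₀ = V_6/(1+r)^6 = 110.5455/(1+0.108)^6 = 59.7451

£59.75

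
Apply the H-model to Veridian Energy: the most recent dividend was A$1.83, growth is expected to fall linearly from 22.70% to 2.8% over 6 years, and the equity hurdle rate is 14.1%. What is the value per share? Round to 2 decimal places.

A$26.32

H-model: P₀ = D₀[(1+g_L) + H(g_S−g_L)]/(r−g_L), with H = 6/2 = 3.
P₀ = 1.83 × [(1+0.028) + 3×(0.227−0.028)] / (0.141−0.028)
   = 1.83 × 1.6250 / 0.113 = 26.3164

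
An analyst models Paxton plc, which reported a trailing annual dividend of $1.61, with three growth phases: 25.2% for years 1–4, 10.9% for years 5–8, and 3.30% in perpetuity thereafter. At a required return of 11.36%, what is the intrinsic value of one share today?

$51.32

Three-stage DDM. Project D₁…D_8; terminal Gordon value at t=8 with g = 0.033; discount at r = 0.1136.
D_1 = 2.0157
D_2 = 2.5237
D_3 = 3.1596
D_4 = 3.9559
D_5 = 4.3871
D_6 = 4.8653
D_7 = 5.3956
D_8 = 5.9837
TV_8 = 6.1812/(0.1136−0.033) = 76.6893
P₀ = Σ Dₜ/(1+r)ᵗ + TV_8/(1+r)^8 = 51.3155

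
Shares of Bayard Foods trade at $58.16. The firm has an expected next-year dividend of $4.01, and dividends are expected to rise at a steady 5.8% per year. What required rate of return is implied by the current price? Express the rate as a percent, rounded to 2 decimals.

12.69%

Rearranging the constant-growth DDM: r = D₁/P₀ + g.
r = 4.0100 / 58.16 + 0.058 = 0.06895 + 0.058 = 0.12695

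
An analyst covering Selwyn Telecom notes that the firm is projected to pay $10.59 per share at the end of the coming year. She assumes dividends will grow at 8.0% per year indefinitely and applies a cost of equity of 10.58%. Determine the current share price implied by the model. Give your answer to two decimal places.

$410.47

Gordon growth model: P₀ = D₁/(r − g), with D₁ = 10.59 given directly.
P₀ = 10.5900 / (0.1058 − 0.08) = 10.5900 / 0.0258 = 410.4651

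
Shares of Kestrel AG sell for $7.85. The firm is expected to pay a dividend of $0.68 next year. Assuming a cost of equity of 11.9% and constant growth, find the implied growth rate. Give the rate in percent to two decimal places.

From P₀ = D₁/(r − g), the implied growth is g = r − D₁/P₀.
g = 0.119 − 0.68/7.85 = 0.119 − 0.08662 = 0.03238

3.24%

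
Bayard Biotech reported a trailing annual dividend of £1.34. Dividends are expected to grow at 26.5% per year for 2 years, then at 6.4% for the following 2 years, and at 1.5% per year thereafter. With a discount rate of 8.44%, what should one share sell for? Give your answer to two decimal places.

£32.61

Three-stage DDM. Project D₁…D_4; terminal Gordon value at t=4 with g = 0.015; discount at r = 0.0844.
D_1 = 1.6951
D_2 = 2.1443
D_3 = 2.2815
D_4 = 2.4276
TV_4 = 2.4640/(0.0844−0.015) = 35.5039
P₀ = Σ Dₜ/(1+r)ᵗ + TV_4/(1+r)^4 = 32.6068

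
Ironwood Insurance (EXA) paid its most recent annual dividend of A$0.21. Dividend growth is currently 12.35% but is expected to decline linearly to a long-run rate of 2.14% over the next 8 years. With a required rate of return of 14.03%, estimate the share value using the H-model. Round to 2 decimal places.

H-model: P₀ = D₀[(1+g_L) + H(g_S−g_L)]/(r−g_L), with H = 8/2 = 4.
P₀ = 0.21 × [(1+0.0214) + 4×(0.1235−0.0214)] / (0.1403−0.0214)
   = 0.21 × 1.4298 / 0.1189 = 2.5253

A$2.53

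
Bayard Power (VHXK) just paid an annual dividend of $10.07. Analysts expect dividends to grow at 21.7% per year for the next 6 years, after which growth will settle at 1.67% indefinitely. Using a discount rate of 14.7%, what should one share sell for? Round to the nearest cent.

Two-stage DDM. Project D₁…D_6 at 0.217, terminal growth 0.0167, discount at r = 0.147.
D_1 = 12.2552
D_2 = 14.9146
D_3 = 18.1510
D_4 = 22.0898
D_5 = 26.8833
D_6 = 32.7170
Terminal value at t=6: TV = D_7/(r−g) = 33.2633/(0.147−0.0167) = 255.2827
P₀ = 12.2552/(1+0.147)^1 + 14.9146/(1+0.147)^2 + 18.1510/(1+0.147)^3 + 22.0898/(1+0.147)^4 + 26.8833/(1+0.147)^5 + 32.7170/(1+0.147)^6 + 255.2827/(1+0.147)^6 = 186.8307

$186.83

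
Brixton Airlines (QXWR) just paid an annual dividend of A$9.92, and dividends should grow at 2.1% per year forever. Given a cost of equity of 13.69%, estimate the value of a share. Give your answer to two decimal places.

A$87.39

Gordon growth model: P₀ = D₁/(r − g). D₁ = 9.92 × (1 + 0.021) = 10.1283.
P₀ = 10.1283 / (0.1369 − 0.021) = 10.1283 / 0.1159 = 87.3884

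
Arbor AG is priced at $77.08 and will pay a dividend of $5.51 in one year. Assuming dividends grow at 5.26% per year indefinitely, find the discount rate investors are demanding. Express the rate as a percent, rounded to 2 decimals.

12.41%

Rearranging the constant-growth DDM: r = D₁/P₀ + g.
r = 5.5100 / 77.08 + 0.0526 = 0.07148 + 0.0526 = 0.12408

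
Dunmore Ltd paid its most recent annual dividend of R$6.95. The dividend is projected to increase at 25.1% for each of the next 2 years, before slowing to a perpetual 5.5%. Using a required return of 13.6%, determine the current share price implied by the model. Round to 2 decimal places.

Two-stage DDM. Project D₁…D_2 at 0.251, terminal growth 0.055, discount at r = 0.136.
D_1 = 8.6944
D_2 = 10.8768
Terminal value at t=2: TV = D_3/(r−g) = 11.4750/(0.136−0.055) = 141.6664
P₀ = 8.6944/(1+0.136)^1 + 10.8768/(1+0.136)^2 + 141.6664/(1+0.136)^2 = 125.8586

R$125.86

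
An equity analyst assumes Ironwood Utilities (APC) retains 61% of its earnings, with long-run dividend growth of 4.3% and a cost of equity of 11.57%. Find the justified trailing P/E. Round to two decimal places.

5.60

Payout ratio b = 1 − 0.61 = 0.39.
Justified trailing P/E = b(1+g)/(r−g) = 0.39×(1+0.043)/(0.1157−0.043) = 5.5952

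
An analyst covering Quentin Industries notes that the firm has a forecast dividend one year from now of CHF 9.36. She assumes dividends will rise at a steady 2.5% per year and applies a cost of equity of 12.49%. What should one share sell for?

CHF 93.69

Gordon growth model: P₀ = D₁/(r − g), with D₁ = 9.36 given directly.
P₀ = 9.3600 / (0.1249 − 0.025) = 9.3600 / 0.0999 = 93.6937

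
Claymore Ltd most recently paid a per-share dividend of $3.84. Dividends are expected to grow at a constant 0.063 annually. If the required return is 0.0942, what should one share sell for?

$130.83

Gordon growth model: P₀ = D₁/(r − g). D₁ = 3.84 × (1 + 0.063) = 4.0819.
P₀ = 4.0819 / (0.0942 − 0.063) = 4.0819 / 0.0312 = 130.8308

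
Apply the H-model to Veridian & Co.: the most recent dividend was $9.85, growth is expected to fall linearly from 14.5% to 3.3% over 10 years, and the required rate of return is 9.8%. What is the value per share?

$241.40

H-model: P₀ = D₀[(1+g_L) + H(g_S−g_L)]/(r−g_L), with H = 10/2 = 5.
P₀ = 9.85 × [(1+0.033) + 5×(0.145−0.033)] / (0.098−0.033)
   = 9.85 × 1.5930 / 0.065 = 241.4008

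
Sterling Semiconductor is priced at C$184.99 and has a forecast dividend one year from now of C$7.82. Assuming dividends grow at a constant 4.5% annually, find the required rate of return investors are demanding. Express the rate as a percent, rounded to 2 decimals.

8.73%

Rearranging the constant-growth DDM: r = D₁/P₀ + g.
r = 7.8200 / 184.99 + 0.045 = 0.04227 + 0.045 = 0.08727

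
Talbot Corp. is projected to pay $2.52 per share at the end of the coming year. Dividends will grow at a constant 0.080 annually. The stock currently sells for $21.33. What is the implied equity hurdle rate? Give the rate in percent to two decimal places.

19.81%

Rearranging the constant-growth DDM: r = D₁/P₀ + g.
r = 2.5200 / 21.33 + 0.08 = 0.11814 + 0.08 = 0.19814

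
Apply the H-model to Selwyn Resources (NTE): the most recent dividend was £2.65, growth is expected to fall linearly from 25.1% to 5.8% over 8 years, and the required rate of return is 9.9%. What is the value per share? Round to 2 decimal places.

H-model: P₀ = D₀[(1+g_L) + H(g_S−g_L)]/(r−g_L), with H = 8/2 = 4.
P₀ = 2.65 × [(1+0.058) + 4×(0.251−0.058)] / (0.099−0.058)
   = 2.65 × 1.8300 / 0.041 = 118.2805

£118.28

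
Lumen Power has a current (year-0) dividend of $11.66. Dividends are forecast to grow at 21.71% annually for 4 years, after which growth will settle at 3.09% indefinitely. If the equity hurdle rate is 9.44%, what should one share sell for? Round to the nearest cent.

Two-stage DDM. Project D₁…D_4 at 0.2171, terminal growth 0.0309, discount at r = 0.0944.
D_1 = 14.1914
D_2 = 17.2723
D_3 = 21.0222
D_4 = 25.5861
Terminal value at t=4: TV = D_5/(r−g) = 26.3767/(0.0944−0.0309) = 415.3808
P₀ = 14.1914/(1+0.0944)^1 + 17.2723/(1+0.0944)^2 + 21.0222/(1+0.0944)^3 + 25.5861/(1+0.0944)^4 + 415.3808/(1+0.0944)^4 = 350.8248

$350.82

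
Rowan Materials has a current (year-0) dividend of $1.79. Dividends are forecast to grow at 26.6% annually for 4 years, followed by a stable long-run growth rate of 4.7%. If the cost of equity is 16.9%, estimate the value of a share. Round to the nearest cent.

Two-stage DDM. Project D₁…D_4 at 0.266, terminal growth 0.047, discount at r = 0.169.
D_1 = 2.2661
D_2 = 2.8689
D_3 = 3.6321
D_4 = 4.5982
Terminal value at t=4: TV = D_5/(r−g) = 4.8143/(0.169−0.047) = 39.4616
P₀ = 2.2661/(1+0.169)^1 + 2.8689/(1+0.169)^2 + 3.6321/(1+0.169)^3 + 4.5982/(1+0.169)^4 + 39.4616/(1+0.169)^4 = 29.9046

$29.90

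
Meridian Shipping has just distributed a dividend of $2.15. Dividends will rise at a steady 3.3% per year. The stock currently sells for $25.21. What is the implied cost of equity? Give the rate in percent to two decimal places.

Rearranging the constant-growth DDM: r = D₁/P₀ + g.
D₁ = 2.15 × (1 + 0.033) = 2.2209.
r = 2.2209 / 25.21 + 0.033 = 0.08810 + 0.033 = 0.12110

12.11%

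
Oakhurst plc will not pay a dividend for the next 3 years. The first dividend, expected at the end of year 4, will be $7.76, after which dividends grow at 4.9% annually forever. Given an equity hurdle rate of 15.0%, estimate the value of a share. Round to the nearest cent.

Deferred-dividend DDM. At t=3 the remaining stream is a growing perpetuity with first payment D_4 = 7.76.
V_3 = D_4/(r−g) = 7.76/(0.15−0.049) = 76.8317
P₀ = V_3/(1+r)^3 = 76.8317/(1+0.15)^3 = 50.5181

$50.52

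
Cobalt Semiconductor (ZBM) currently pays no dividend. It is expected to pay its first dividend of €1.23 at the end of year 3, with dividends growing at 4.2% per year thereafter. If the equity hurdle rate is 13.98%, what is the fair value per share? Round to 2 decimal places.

Deferred-dividend DDM. At t=2 the remaining stream is a growing perpetuity with first payment D_3 = 1.23.
V_2 = D_3/(r−g) = 1.23/(0.1398−0.042) = 12.5767
P₀ = V_2/(1+r)^2 = 12.5767/(1+0.1398)^2 = 9.6807

€9.68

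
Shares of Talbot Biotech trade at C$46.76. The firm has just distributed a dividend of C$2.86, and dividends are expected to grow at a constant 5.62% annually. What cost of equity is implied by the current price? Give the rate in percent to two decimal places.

12.08%

Rearranging the constant-growth DDM: r = D₁/P₀ + g.
D₁ = 2.86 × (1 + 0.0562) = 3.0207.
r = 3.0207 / 46.76 + 0.0562 = 0.06460 + 0.0562 = 0.12080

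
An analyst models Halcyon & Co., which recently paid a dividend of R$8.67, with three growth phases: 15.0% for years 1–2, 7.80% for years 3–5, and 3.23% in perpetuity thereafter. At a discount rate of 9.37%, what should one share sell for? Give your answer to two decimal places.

Three-stage DDM. Project D₁…D_5; terminal Gordon value at t=5 with g = 0.0323; discount at r = 0.0937.
D_1 = 9.9705
D_2 = 11.4661
D_3 = 12.3604
D_4 = 13.3245
D_5 = 14.3639
TV_5 = 14.8278/(0.0937−0.0323) = 241.4953
P₀ = Σ Dₜ/(1+r)ᵗ + TV_5/(1+r)^5 = 200.9592

R$200.96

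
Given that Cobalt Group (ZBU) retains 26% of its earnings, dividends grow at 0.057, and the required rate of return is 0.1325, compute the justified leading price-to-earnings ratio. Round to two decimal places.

Payout ratio b = 1 − 0.26 = 0.74.
Justified leading P/E = b/(r−g) = 0.74/(0.1325−0.057) = 9.8013

9.80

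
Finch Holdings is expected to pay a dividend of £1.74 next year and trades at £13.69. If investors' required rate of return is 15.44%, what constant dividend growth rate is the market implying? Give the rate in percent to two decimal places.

2.73%

From P₀ = D₁/(r − g), the implied growth is g = r − D₁/P₀.
g = 0.1544 − 1.74/13.69 = 0.1544 − 0.12710 = 0.02730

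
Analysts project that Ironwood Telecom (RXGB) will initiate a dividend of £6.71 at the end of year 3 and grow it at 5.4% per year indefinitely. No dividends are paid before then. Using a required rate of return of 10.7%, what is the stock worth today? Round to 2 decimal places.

Deferred-dividend DDM. At t=2 the remaining stream is a growing perpetuity with first payment D_3 = 6.71.
V_2 = D_3/(r−g) = 6.71/(0.107−0.054) = 126.6038
P₀ = V_2/(1+r)^2 = 126.6038/(1+0.107)^2 = 103.3122

£103.31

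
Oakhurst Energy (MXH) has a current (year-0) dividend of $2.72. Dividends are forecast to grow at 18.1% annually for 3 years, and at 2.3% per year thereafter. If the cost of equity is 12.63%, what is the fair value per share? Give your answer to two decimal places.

Two-stage DDM. Project D₁…D_3 at 0.181, terminal growth 0.023, discount at r = 0.1263.
D_1 = 3.2123
D_2 = 3.7937
D_3 = 4.4804
Terminal value at t=3: TV = D_4/(r−g) = 4.5835/(0.1263−0.023) = 44.3705
P₀ = 3.2123/(1+0.1263)^1 + 3.7937/(1+0.1263)^2 + 4.4804/(1+0.1263)^3 + 44.3705/(1+0.1263)^3 = 40.0336

$40.03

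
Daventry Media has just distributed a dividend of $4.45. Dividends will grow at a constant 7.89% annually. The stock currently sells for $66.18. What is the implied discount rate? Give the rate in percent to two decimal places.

Rearranging the constant-growth DDM: r = D₁/P₀ + g.
D₁ = 4.45 × (1 + 0.0789) = 4.8011.
r = 4.8011 / 66.18 + 0.0789 = 0.07255 + 0.0789 = 0.15145

15.14%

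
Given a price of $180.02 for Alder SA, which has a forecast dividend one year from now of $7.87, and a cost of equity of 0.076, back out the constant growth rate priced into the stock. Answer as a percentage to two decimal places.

3.23%

From P₀ = D₁/(r − g), the implied growth is g = r − D₁/P₀.
g = 0.076 − 7.87/180.02 = 0.076 − 0.04372 = 0.03228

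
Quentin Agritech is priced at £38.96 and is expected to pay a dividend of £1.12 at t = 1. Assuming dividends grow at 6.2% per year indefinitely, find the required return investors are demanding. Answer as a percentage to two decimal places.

Rearranging the constant-growth DDM: r = D₁/P₀ + g.
r = 1.1200 / 38.96 + 0.062 = 0.02875 + 0.062 = 0.09075

9.07%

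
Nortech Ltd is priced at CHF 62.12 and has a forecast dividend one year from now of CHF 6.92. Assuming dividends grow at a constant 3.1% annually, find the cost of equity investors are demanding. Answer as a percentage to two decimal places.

Rearranging the constant-growth DDM: r = D₁/P₀ + g.
r = 6.9200 / 62.12 + 0.031 = 0.11140 + 0.031 = 0.14240

14.24%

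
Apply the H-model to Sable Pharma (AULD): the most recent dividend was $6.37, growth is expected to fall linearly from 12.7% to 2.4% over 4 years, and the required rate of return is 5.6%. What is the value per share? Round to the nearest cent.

$244.85

H-model: P₀ = D₀[(1+g_L) + H(g_S−g_L)]/(r−g_L), with H = 4/2 = 2.
P₀ = 6.37 × [(1+0.024) + 2×(0.127−0.024)] / (0.056−0.024)
   = 6.37 × 1.2300 / 0.032 = 244.8469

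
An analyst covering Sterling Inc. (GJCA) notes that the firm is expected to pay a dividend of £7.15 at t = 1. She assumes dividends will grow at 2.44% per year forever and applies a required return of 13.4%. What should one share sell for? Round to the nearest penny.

Gordon growth model: P₀ = D₁/(r − g), with D₁ = 7.15 given directly.
P₀ = 7.1500 / (0.134 − 0.0244) = 7.1500 / 0.1096 = 65.2372

£65.24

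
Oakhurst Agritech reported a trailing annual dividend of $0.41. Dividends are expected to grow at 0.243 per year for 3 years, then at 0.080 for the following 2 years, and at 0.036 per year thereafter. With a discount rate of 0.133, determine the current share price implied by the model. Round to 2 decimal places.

Three-stage DDM. Project D₁…D_5; terminal Gordon value at t=5 with g = 0.036; discount at r = 0.133.
D_1 = 0.5096
D_2 = 0.6335
D_3 = 0.7874
D_4 = 0.8504
D_5 = 0.9184
TV_5 = 0.9515/(0.133−0.036) = 9.8092
P₀ = Σ Dₜ/(1+r)ᵗ + TV_5/(1+r)^5 = 7.7466

$7.75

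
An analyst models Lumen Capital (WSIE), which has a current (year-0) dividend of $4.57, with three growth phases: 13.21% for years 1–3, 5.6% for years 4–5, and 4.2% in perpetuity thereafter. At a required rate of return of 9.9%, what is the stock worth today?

$108.28

Three-stage DDM. Project D₁…D_5; terminal Gordon value at t=5 with g = 0.042; discount at r = 0.099.
D_1 = 5.1737
D_2 = 5.8571
D_3 = 6.6309
D_4 = 7.0022
D_5 = 7.3943
TV_5 = 7.7049/(0.099−0.042) = 135.1734
P₀ = Σ Dₜ/(1+r)ᵗ + TV_5/(1+r)^5 = 108.2794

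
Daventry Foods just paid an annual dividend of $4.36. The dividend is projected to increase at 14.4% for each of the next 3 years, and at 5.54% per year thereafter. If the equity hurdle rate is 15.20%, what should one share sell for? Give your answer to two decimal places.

Two-stage DDM. Project D₁…D_3 at 0.144, terminal growth 0.0554, discount at r = 0.152.
D_1 = 4.9878
D_2 = 5.7061
D_3 = 6.5278
Terminal value at t=3: TV = D_4/(r−g) = 6.8894/(0.152−0.0554) = 71.3189
P₀ = 4.9878/(1+0.152)^1 + 5.7061/(1+0.152)^2 + 6.5278/(1+0.152)^3 + 71.3189/(1+0.152)^3 = 59.5487

$59.55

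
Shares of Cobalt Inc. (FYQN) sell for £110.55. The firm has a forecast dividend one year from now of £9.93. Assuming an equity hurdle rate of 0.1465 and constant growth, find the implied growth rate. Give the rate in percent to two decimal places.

5.67%

From P₀ = D₁/(r − g), the implied growth is g = r − D₁/P₀.
g = 0.1465 − 9.93/110.55 = 0.1465 − 0.08982 = 0.05668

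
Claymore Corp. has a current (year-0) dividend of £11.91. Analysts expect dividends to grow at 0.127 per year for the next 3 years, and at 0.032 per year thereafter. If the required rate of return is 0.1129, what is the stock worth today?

Two-stage DDM. Project D₁…D_3 at 0.127, terminal growth 0.032, discount at r = 0.1129.
D_1 = 13.4226
D_2 = 15.1272
D_3 = 17.0484
Terminal value at t=3: TV = D_4/(r−g) = 17.5939/(0.1129−0.032) = 217.4777
P₀ = 13.4226/(1+0.1129)^1 + 15.1272/(1+0.1129)^2 + 17.0484/(1+0.1129)^3 + 217.4777/(1+0.1129)^3 = 194.4210

£194.42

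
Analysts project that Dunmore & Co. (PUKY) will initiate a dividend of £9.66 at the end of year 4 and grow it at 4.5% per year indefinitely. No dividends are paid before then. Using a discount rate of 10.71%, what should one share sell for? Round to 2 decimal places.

Deferred-dividend DDM. At t=3 the remaining stream is a growing perpetuity with first payment D_4 = 9.66.
V_3 = D_4/(r−g) = 9.66/(0.1071−0.045) = 155.5556
P₀ = V_3/(1+r)^3 = 155.5556/(1+0.1071)^3 = 114.6370

£114.64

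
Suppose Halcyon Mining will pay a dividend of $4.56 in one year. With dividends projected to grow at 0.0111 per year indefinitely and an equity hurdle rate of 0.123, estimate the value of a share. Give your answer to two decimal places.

$40.75

Gordon growth model: P₀ = D₁/(r − g), with D₁ = 4.56 given directly.
P₀ = 4.5600 / (0.123 − 0.0111) = 4.5600 / 0.1119 = 40.7507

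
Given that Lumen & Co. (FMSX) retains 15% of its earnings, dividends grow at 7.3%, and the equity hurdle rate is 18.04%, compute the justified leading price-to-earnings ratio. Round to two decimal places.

7.91

Payout ratio b = 1 − 0.15 = 0.85.
Justified leading P/E = b/(r−g) = 0.85/(0.1804−0.073) = 7.9143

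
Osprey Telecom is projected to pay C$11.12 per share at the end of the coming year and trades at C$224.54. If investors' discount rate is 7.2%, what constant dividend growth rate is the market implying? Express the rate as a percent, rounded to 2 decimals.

From P₀ = D₁/(r − g), the implied growth is g = r − D₁/P₀.
g = 0.072 − 11.12/224.54 = 0.072 − 0.04952 = 0.02248

2.25%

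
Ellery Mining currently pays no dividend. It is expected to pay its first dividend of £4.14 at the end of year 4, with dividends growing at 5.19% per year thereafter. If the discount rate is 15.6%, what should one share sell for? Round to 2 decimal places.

Deferred-dividend DDM. At t=3 the remaining stream is a growing perpetuity with first payment D_4 = 4.14.
V_3 = D_4/(r−g) = 4.14/(0.156−0.0519) = 39.7695
P₀ = V_3/(1+r)^3 = 39.7695/(1+0.156)^3 = 25.7440

£25.74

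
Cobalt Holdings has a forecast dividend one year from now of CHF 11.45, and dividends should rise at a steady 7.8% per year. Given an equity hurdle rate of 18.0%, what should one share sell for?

Gordon growth model: P₀ = D₁/(r − g), with D₁ = 11.45 given directly.
P₀ = 11.4500 / (0.18 − 0.078) = 11.4500 / 0.102 = 112.2549

CHF 112.25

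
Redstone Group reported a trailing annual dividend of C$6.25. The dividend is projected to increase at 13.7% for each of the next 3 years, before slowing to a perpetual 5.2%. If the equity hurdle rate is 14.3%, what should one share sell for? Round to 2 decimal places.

Two-stage DDM. Project D₁…D_3 at 0.137, terminal growth 0.052, discount at r = 0.143.
D_1 = 7.1063
D_2 = 8.0798
D_3 = 9.1867
Terminal value at t=3: TV = D_4/(r−g) = 9.6645/(0.143−0.052) = 106.2027
P₀ = 7.1063/(1+0.143)^1 + 8.0798/(1+0.143)^2 + 9.1867/(1+0.143)^3 + 106.2027/(1+0.143)^3 = 89.6747

C$89.67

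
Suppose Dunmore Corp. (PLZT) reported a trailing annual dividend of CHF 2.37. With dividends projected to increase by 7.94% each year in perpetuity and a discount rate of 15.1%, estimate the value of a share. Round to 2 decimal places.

CHF 35.73

Gordon growth model: P₀ = D₁/(r − g). D₁ = 2.37 × (1 + 0.0794) = 2.5582.
P₀ = 2.5582 / (0.151 − 0.0794) = 2.5582 / 0.0716 = 35.7287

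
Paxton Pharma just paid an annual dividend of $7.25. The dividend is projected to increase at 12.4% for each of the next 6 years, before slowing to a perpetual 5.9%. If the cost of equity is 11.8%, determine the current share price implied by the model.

Two-stage DDM. Project D₁…D_6 at 0.124, terminal growth 0.059, discount at r = 0.118.
D_1 = 8.1490
D_2 = 9.1595
D_3 = 10.2953
D_4 = 11.5719
D_5 = 13.0068
D_6 = 14.6196
Terminal value at t=6: TV = D_7/(r−g) = 15.4822/(0.118−0.059) = 262.4097
P₀ = 8.1490/(1+0.118)^1 + 9.1595/(1+0.118)^2 + 10.2953/(1+0.118)^3 + 11.5719/(1+0.118)^4 + 13.0068/(1+0.118)^5 + 14.6196/(1+0.118)^6 + 262.4097/(1+0.118)^6 = 178.7027

$178.70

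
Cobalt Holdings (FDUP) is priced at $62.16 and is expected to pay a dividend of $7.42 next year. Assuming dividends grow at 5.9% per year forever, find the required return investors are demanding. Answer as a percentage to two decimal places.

17.84%

Rearranging the constant-growth DDM: r = D₁/P₀ + g.
r = 7.4200 / 62.16 + 0.059 = 0.11937 + 0.059 = 0.17837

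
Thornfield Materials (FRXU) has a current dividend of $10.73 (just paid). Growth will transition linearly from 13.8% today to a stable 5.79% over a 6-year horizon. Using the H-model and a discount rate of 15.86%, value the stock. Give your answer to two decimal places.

H-model: P₀ = D₀[(1+g_L) + H(g_S−g_L)]/(r−g_L), with H = 6/2 = 3.
P₀ = 10.73 × [(1+0.0579) + 3×(0.138−0.0579)] / (0.1586−0.0579)
   = 10.73 × 1.2982 / 0.1007 = 138.3286

$138.33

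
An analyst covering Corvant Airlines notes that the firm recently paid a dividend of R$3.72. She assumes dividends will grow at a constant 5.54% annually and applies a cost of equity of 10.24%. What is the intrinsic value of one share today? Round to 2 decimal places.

R$83.53

Gordon growth model: P₀ = D₁/(r − g). D₁ = 3.72 × (1 + 0.0554) = 3.9261.
P₀ = 3.9261 / (0.1024 − 0.0554) = 3.9261 / 0.047 = 83.5338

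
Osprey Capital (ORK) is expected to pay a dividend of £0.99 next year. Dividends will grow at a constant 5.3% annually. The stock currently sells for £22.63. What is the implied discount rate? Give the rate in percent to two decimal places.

Rearranging the constant-growth DDM: r = D₁/P₀ + g.
r = 0.9900 / 22.63 + 0.053 = 0.04375 + 0.053 = 0.09675

9.67%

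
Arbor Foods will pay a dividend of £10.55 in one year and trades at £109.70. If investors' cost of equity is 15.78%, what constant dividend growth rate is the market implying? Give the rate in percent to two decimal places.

From P₀ = D₁/(r − g), the implied growth is g = r − D₁/P₀.
g = 0.1578 − 10.55/109.70 = 0.1578 − 0.09617 = 0.06163

6.16%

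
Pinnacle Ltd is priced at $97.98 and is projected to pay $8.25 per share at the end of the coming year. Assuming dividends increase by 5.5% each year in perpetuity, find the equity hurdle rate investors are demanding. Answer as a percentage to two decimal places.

Rearranging the constant-growth DDM: r = D₁/P₀ + g.
r = 8.2500 / 97.98 + 0.055 = 0.08420 + 0.055 = 0.13920

13.92%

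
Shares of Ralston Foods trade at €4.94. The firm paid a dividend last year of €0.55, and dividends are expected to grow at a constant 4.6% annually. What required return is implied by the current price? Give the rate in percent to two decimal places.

16.25%

Rearranging the constant-growth DDM: r = D₁/P₀ + g.
D₁ = 0.55 × (1 + 0.046) = 0.5753.
r = 0.5753 / 4.94 + 0.046 = 0.11646 + 0.046 = 0.16246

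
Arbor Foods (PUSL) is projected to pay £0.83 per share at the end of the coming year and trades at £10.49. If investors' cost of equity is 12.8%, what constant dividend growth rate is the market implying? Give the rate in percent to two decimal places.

From P₀ = D₁/(r − g), the implied growth is g = r − D₁/P₀.
g = 0.128 − 0.83/10.49 = 0.128 − 0.07912 = 0.04888

4.89%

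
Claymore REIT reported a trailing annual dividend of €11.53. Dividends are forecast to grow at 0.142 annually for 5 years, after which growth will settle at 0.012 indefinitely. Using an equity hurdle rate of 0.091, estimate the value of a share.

Two-stage DDM. Project D₁…D_5 at 0.142, terminal growth 0.012, discount at r = 0.091.
D_1 = 13.1673
D_2 = 15.0370
D_3 = 17.1723
D_4 = 19.6107
D_5 = 22.3955
Terminal value at t=5: TV = D_6/(r−g) = 22.6642/(0.091−0.012) = 286.8886
P₀ = 13.1673/(1+0.091)^1 + 15.0370/(1+0.091)^2 + 17.1723/(1+0.091)^3 + 19.6107/(1+0.091)^4 + 22.3955/(1+0.091)^5 + 286.8886/(1+0.091)^5 = 251.8616

€251.86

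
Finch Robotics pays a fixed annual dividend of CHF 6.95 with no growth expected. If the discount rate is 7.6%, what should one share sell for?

Zero-growth DDM (perpetuity): P₀ = D/r = 6.95 / 0.076 = 91.4474

CHF 91.45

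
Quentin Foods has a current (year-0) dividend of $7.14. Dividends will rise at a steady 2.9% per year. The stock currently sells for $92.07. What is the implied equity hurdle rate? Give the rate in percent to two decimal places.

Rearranging the constant-growth DDM: r = D₁/P₀ + g.
D₁ = 7.14 × (1 + 0.029) = 7.3471.
r = 7.3471 / 92.07 + 0.029 = 0.07980 + 0.029 = 0.10880

10.88%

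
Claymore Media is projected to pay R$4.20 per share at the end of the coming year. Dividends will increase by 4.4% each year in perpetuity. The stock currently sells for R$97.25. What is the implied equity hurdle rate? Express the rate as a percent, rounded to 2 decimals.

Rearranging the constant-growth DDM: r = D₁/P₀ + g.
r = 4.2000 / 97.25 + 0.044 = 0.04319 + 0.044 = 0.08719

8.72%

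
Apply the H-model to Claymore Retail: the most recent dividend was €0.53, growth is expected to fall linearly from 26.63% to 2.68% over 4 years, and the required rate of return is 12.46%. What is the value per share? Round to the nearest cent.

€8.16

H-model: P₀ = D₀[(1+g_L) + H(g_S−g_L)]/(r−g_L), with H = 4/2 = 2.
P₀ = 0.53 × [(1+0.0268) + 2×(0.2663−0.0268)] / (0.1246−0.0268)
   = 0.53 × 1.5058 / 0.0978 = 8.1603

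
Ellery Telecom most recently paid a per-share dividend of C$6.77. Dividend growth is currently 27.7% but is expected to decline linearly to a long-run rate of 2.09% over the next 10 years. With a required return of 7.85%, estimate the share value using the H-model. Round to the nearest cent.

C$270.49

H-model: P₀ = D₀[(1+g_L) + H(g_S−g_L)]/(r−g_L), with H = 10/2 = 5.
P₀ = 6.77 × [(1+0.0209) + 5×(0.277−0.0209)] / (0.0785−0.0209)
   = 6.77 × 2.3014 / 0.0576 = 270.4944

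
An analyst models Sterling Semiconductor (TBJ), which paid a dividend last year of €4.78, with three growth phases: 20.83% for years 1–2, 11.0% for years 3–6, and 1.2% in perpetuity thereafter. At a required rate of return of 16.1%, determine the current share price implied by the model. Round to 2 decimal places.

€58.07

Three-stage DDM. Project D₁…D_6; terminal Gordon value at t=6 with g = 0.012; discount at r = 0.161.
D_1 = 5.7757
D_2 = 6.9787
D_3 = 7.7464
D_4 = 8.5985
D_5 = 9.5444
D_6 = 10.5942
TV_6 = 10.7214/(0.161−0.012) = 71.9554
P₀ = Σ Dₜ/(1+r)ᵗ + TV_6/(1+r)^6 = 58.0665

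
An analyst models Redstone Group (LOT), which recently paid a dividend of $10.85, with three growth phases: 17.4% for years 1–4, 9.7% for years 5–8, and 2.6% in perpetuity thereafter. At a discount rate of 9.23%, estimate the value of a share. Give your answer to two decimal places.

Three-stage DDM. Project D₁…D_8; terminal Gordon value at t=8 with g = 0.026; discount at r = 0.0923.
D_1 = 12.7379
D_2 = 14.9543
D_3 = 17.5563
D_4 = 20.6111
D_5 = 22.6104
D_6 = 24.8036
D_7 = 27.2096
D_8 = 29.8489
TV_8 = 30.6250/(0.0923−0.026) = 461.9154
P₀ = Σ Dₜ/(1+r)ᵗ + TV_8/(1+r)^8 = 338.6300

$338.63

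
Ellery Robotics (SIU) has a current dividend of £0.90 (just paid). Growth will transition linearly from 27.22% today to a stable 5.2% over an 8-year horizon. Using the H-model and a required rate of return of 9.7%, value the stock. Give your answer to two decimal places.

H-model: P₀ = D₀[(1+g_L) + H(g_S−g_L)]/(r−g_L), with H = 8/2 = 4.
P₀ = 0.90 × [(1+0.052) + 4×(0.2722−0.052)] / (0.097−0.052)
   = 0.90 × 1.9328 / 0.045 = 38.6560

£38.66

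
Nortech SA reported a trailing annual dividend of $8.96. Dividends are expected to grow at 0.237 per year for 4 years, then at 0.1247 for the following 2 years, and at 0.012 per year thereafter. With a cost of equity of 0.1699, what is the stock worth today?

Three-stage DDM. Project D₁…D_6; terminal Gordon value at t=6 with g = 0.012; discount at r = 0.1699.
D_1 = 11.0835
D_2 = 13.7103
D_3 = 16.9597
D_4 = 20.9791
D_5 = 23.5952
D_6 = 26.5375
TV_6 = 26.8560/(0.1699−0.012) = 170.0821
P₀ = Σ Dₜ/(1+r)ᵗ + TV_6/(1+r)^6 = 128.7382

$128.74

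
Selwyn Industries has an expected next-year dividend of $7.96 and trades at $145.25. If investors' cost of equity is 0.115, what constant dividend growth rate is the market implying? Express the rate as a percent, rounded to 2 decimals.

6.02%

From P₀ = D₁/(r − g), the implied growth is g = r − D₁/P₀.
g = 0.115 − 7.96/145.25 = 0.115 − 0.05480 = 0.06020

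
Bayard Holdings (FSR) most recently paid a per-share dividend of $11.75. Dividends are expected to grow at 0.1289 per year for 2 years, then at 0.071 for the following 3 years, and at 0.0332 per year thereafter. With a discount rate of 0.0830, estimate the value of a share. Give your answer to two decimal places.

Three-stage DDM. Project D₁…D_5; terminal Gordon value at t=5 with g = 0.0332; discount at r = 0.083.
D_1 = 13.2646
D_2 = 14.9744
D_3 = 16.0376
D_4 = 17.1762
D_5 = 18.3957
TV_5 = 19.0065/(0.083−0.0332) = 381.6562
P₀ = Σ Dₜ/(1+r)ᵗ + TV_5/(1+r)^5 = 318.6448

$318.64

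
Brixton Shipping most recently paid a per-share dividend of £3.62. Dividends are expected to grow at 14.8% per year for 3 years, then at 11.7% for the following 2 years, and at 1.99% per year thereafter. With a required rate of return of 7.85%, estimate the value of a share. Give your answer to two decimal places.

£103.03

Three-stage DDM. Project D₁…D_5; terminal Gordon value at t=5 with g = 0.0199; discount at r = 0.0785.
D_1 = 4.1558
D_2 = 4.7708
D_3 = 5.4769
D_4 = 6.1177
D_5 = 6.8335
TV_5 = 6.9694/(0.0785−0.0199) = 118.9325
P₀ = Σ Dₜ/(1+r)ᵗ + TV_5/(1+r)^5 = 103.0336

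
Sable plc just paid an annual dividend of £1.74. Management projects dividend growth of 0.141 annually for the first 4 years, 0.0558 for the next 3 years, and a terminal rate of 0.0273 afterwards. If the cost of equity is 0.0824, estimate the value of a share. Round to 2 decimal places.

£51.26

Three-stage DDM. Project D₁…D_7; terminal Gordon value at t=7 with g = 0.0273; discount at r = 0.0824.
D_1 = 1.9853
D_2 = 2.2653
D_3 = 2.5847
D_4 = 2.9491
D_5 = 3.1137
D_6 = 3.2874
D_7 = 3.4709
TV_7 = 3.5656/(0.0824−0.0273) = 64.7117
P₀ = Σ Dₜ/(1+r)ᵗ + TV_7/(1+r)^7 = 51.2648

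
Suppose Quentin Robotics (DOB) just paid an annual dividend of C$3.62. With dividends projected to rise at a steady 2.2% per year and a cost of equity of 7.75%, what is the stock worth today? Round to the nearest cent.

Gordon growth model: P₀ = D₁/(r − g). D₁ = 3.62 × (1 + 0.022) = 3.6996.
P₀ = 3.6996 / (0.0775 − 0.022) = 3.6996 / 0.0555 = 66.6602

C$66.66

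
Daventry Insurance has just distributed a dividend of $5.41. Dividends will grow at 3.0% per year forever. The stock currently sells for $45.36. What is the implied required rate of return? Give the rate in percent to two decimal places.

15.28%

Rearranging the constant-growth DDM: r = D₁/P₀ + g.
D₁ = 5.41 × (1 + 0.03) = 5.5723.
r = 5.5723 / 45.36 + 0.03 = 0.12285 + 0.03 = 0.15285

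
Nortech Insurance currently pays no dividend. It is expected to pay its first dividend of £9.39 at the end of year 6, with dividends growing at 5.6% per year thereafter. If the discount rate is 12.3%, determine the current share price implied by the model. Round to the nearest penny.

£78.47

Deferred-dividend DDM. At t=5 the remaining stream is a growing perpetuity with first payment D_6 = 9.39.
V_5 = D_6/(r−g) = 9.39/(0.123−0.056) = 140.1493
P₀ = V_5/(1+r)^5 = 140.1493/(1+0.123)^5 = 78.4679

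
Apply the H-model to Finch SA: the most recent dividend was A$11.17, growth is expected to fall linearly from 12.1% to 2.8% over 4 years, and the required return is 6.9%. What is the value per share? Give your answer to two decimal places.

H-model: P₀ = D₀[(1+g_L) + H(g_S−g_L)]/(r−g_L), with H = 4/2 = 2.
P₀ = 11.17 × [(1+0.028) + 2×(0.121−0.028)] / (0.069−0.028)
   = 11.17 × 1.2140 / 0.041 = 330.7410

A$330.74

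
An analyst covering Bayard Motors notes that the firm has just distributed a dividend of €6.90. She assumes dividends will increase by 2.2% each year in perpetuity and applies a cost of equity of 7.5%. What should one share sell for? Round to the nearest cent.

Gordon growth model: P₀ = D₁/(r − g). D₁ = 6.90 × (1 + 0.022) = 7.0518.
P₀ = 7.0518 / (0.075 − 0.022) = 7.0518 / 0.053 = 133.0528

€133.05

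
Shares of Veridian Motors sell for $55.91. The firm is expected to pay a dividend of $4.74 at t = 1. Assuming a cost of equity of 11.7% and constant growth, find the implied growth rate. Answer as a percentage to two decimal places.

3.22%

From P₀ = D₁/(r − g), the implied growth is g = r − D₁/P₀.
g = 0.117 − 4.74/55.91 = 0.117 − 0.08478 = 0.03222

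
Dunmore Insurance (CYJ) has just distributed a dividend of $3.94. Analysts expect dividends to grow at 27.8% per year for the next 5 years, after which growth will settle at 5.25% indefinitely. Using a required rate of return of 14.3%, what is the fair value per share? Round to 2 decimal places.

$107.96

Two-stage DDM. Project D₁…D_5 at 0.278, terminal growth 0.0525, discount at r = 0.143.
D_1 = 5.0353
D_2 = 6.4351
D_3 = 8.2241
D_4 = 10.5104
D_5 = 13.4323
Terminal value at t=5: TV = D_6/(r−g) = 14.1375/(0.143−0.0525) = 156.2155
P₀ = 5.0353/(1+0.143)^1 + 6.4351/(1+0.143)^2 + 8.2241/(1+0.143)^3 + 10.5104/(1+0.143)^4 + 13.4323/(1+0.143)^5 + 156.2155/(1+0.143)^5 = 107.9559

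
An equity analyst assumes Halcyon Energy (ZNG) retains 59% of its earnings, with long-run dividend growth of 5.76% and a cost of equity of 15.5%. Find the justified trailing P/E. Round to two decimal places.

Payout ratio b = 1 − 0.59 = 0.41.
Justified trailing P/E = b(1+g)/(r−g) = 0.41×(1+0.0576)/(0.155−0.0576) = 4.4519

4.45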